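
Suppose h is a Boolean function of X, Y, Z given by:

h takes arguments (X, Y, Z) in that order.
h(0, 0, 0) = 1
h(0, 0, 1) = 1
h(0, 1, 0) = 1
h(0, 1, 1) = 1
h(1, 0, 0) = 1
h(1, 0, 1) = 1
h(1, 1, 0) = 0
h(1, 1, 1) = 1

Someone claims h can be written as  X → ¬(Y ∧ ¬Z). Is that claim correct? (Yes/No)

Yes

Test each input against both h and the formula:
  X=0, Y=0, Z=0: formula gives 1, h = 1 ✓
  X=0, Y=0, Z=1: formula gives 1, h = 1 ✓
  X=0, Y=1, Z=0: formula gives 1, h = 1 ✓
  X=0, Y=1, Z=1: formula gives 1, h = 1 ✓
  X=1, Y=0, Z=0: formula gives 1, h = 1 ✓
  …and likewise for the remaining 3 rows.
All 8 rows match — the expression computes h exactly.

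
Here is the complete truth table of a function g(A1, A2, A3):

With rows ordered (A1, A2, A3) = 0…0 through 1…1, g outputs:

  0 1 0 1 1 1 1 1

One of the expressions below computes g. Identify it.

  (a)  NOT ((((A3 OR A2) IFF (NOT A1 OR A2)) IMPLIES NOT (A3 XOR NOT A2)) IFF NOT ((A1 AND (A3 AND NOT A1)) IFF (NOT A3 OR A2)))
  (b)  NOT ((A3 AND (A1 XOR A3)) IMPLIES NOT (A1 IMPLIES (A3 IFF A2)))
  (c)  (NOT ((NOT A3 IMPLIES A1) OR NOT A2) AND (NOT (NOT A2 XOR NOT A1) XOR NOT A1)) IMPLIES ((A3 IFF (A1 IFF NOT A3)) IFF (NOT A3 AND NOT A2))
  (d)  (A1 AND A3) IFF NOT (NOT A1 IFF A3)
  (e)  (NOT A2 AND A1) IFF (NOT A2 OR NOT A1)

(a): at (1,1,0) it gives 0, but g = 1 — eliminated.
(b): at (1,0,0) it gives 0, but g = 1 — eliminated.
(c): at (0,0,0) it gives 1, but g = 0 — eliminated.
(e): at (0,0,1) it gives 0, but g = 1 — eliminated.
(d) is the remaining candidate, and it agrees with g on all 8 inputs.

d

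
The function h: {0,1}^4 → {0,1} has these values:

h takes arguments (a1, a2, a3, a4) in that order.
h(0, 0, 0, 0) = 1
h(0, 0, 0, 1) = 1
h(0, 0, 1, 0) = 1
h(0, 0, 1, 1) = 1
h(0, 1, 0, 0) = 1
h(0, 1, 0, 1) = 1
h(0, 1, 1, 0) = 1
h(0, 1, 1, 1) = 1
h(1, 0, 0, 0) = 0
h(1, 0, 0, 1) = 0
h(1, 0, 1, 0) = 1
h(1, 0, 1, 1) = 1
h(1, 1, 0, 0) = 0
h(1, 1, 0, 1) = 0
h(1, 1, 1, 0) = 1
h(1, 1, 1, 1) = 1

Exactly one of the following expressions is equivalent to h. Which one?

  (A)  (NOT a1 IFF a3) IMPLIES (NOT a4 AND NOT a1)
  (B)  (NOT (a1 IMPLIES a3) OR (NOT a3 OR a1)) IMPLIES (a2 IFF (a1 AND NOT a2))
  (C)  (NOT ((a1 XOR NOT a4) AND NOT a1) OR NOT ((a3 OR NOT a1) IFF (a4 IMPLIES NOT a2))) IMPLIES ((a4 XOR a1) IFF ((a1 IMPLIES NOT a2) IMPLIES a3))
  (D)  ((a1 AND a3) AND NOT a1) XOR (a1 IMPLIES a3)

D

(A) fails at (0,0,1,1): the formula yields 0, h is 1.
(B) fails at (0,1,0,0): the formula yields 0, h is 1.
(C) fails at (0,0,0,1): the formula yields 0, h is 1.
(D) is the remaining candidate, and it agrees with h on all 16 inputs.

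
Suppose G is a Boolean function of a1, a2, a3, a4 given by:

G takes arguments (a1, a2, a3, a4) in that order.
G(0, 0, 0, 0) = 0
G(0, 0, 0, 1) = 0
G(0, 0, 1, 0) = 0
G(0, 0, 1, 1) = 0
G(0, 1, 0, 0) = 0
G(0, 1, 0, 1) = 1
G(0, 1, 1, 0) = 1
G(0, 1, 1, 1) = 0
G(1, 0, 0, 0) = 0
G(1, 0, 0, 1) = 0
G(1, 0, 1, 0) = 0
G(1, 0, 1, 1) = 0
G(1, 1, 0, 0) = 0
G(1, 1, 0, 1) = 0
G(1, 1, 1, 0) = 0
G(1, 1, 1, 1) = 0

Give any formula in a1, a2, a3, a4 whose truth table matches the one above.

G=1 on 2 inputs: (0,1,0,1), (0,1,1,0). Reading each as a conjunction of literals (¬a1·a2·¬a3·a4, ¬a1·a2·a3·¬a4) and taking the OR gives the canonical DNF.

G(a1, a2, a3, a4) = (((a1' · a2) · a3') · a4) + (((a1' · a2) · a3) · a4')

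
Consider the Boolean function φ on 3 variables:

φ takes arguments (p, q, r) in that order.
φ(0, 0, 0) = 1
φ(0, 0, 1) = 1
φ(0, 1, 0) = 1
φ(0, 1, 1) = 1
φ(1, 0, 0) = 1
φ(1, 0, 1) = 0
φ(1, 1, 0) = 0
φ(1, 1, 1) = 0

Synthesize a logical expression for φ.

There are just 3 zero rows: (1,0,1), (1,1,0), (1,1,1). Their minterms are p·¬q·r, p·q·¬r, p·q·r; the OR of those covers precisely the 0-outputs, and negating it yields φ.

φ(p, q, r) = ~((((p & ~q) & r) | ((p & q) & ~r)) | ((p & q) & r))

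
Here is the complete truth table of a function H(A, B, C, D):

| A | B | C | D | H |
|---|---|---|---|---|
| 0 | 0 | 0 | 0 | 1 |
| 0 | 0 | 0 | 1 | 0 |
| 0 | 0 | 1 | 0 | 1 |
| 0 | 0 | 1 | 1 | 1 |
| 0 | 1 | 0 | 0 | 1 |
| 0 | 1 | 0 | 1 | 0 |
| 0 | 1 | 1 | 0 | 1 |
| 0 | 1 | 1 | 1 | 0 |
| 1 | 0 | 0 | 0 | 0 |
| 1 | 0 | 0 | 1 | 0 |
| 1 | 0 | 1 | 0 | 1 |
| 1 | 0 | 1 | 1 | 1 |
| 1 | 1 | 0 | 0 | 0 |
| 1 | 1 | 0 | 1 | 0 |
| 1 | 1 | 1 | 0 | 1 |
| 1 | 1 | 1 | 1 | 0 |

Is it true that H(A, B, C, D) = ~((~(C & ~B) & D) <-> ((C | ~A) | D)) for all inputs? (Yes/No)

Evaluate ~((~(C & ~B) & D) <-> ((C | ~A) | D)) on each row and compare to H:
  A=0, B=0, C=0, D=0: formula gives 1, H = 1 ✓
  A=0, B=0, C=0, D=1: formula gives 0, H = 0 ✓
  A=0, B=0, C=1, D=0: formula gives 1, H = 1 ✓
  A=0, B=0, C=1, D=1: formula gives 1, H = 1 ✓
  … (the remaining 12 rows also agree.)
Every row agrees, so the formula is equivalent.

Yes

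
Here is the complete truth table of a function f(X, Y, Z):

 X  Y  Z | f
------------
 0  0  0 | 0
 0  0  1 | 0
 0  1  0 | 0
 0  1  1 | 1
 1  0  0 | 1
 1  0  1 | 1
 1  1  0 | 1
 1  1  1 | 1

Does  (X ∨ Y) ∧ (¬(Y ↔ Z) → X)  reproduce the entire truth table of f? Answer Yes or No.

Check the formula against f row by row:
  X=0, Y=0, Z=0: formula gives 0, f = 0 ✓
  X=0, Y=0, Z=1: formula gives 0, f = 0 ✓
  X=0, Y=1, Z=0: formula gives 0, f = 0 ✓
  X=0, Y=1, Z=1: formula gives 1, f = 1 ✓
  X=1, Y=0, Z=0: formula gives 1, f = 1 ✓
  …and likewise for the remaining 3 rows.
All 8 rows match — the expression computes f exactly.

Yes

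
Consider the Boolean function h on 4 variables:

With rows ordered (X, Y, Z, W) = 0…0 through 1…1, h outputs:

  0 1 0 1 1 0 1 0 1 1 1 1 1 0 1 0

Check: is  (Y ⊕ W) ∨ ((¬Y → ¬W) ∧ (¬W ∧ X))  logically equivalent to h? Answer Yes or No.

Yes

Test each input against both h and the formula:
  X=0, Y=0, Z=0, W=0: formula gives 0, h = 0 ✓
  X=0, Y=0, Z=0, W=1: formula gives 1, h = 1 ✓
  X=0, Y=0, Z=1, W=0: formula gives 0, h = 0 ✓
  X=0, Y=0, Z=1, W=1: formula gives 1, h = 1 ✓
  … (the remaining 12 rows also agree.)
All 16 rows match — the expression computes h exactly.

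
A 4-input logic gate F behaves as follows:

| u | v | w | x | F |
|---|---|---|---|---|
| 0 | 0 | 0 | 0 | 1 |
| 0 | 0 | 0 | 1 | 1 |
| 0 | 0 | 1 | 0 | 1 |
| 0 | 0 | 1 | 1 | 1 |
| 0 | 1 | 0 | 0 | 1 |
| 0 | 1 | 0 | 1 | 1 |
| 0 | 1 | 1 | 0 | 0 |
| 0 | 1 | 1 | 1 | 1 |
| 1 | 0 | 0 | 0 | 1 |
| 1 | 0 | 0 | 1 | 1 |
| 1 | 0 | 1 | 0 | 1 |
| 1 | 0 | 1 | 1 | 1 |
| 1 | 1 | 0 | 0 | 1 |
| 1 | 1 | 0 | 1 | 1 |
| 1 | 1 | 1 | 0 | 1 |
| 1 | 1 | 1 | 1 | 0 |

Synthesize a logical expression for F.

F(u, v, w, x) = ~((((~u & v) & w) & ~x) | (((u & v) & w) & x))

F is 0 on only 2 rows — (0,1,1,0), (1,1,1,1). Writing each as a minterm (¬u·v·w·¬x, u·v·w·x) and OR-ing them characterizes exactly where F=0, so F is the negation of that disjunction.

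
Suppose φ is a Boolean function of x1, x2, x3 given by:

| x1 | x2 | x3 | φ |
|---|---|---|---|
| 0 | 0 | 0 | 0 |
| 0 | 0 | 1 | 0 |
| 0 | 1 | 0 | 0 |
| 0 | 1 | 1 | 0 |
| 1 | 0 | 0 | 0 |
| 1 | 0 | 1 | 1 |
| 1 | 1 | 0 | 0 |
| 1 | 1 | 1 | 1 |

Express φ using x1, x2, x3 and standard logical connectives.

φ=1 on 2 inputs: (1,0,1), (1,1,1). Reading each as a conjunction of literals (x1·¬x2·x3, x1·x2·x3) and taking the OR gives the canonical DNF.

φ(x1, x2, x3) = ((x1 AND NOT x2) AND x3) OR ((x1 AND x2) AND x3)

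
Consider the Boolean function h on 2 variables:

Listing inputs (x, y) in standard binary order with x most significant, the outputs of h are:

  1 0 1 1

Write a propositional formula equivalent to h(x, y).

Only row (0,1) gives 0. So h is 1 everywhere except there — the complement of the minterm ¬x·y.

h(x, y) = (x' · y)'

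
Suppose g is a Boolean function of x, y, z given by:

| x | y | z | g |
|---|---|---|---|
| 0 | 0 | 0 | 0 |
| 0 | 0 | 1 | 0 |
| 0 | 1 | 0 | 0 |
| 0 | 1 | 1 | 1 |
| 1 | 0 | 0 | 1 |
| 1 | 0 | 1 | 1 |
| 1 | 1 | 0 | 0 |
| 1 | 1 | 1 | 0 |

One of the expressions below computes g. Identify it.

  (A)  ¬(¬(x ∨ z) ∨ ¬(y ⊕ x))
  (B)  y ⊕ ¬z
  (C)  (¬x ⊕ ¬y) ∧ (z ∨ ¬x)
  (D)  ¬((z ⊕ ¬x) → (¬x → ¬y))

(B) disagrees with g on (0,0,0) (formula → 1, table → 0); rule it out.
(C) disagrees with g on (0,1,0) (formula → 1, table → 0); rule it out.
(D) disagrees with g on (0,1,0) (formula → 1, table → 0); rule it out.
(A) is the remaining candidate, and it agrees with g on all 8 inputs.

A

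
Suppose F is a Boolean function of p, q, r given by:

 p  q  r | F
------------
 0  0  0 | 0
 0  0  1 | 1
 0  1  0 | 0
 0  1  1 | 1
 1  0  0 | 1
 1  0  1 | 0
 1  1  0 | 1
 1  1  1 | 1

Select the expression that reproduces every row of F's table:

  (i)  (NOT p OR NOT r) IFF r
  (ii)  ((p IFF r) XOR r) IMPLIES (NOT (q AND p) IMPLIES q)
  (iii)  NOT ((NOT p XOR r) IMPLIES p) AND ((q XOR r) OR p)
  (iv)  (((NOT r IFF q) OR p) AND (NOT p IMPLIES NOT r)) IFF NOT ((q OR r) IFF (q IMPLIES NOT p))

(i) fails at (1,0,0): the formula yields 0, F is 1.
(ii) fails at (0,0,1): the formula yields 0, F is 1.
(iii) fails at (0,0,1): the formula yields 0, F is 1.
(iv) is the remaining candidate, and it agrees with F on all 8 inputs.

iv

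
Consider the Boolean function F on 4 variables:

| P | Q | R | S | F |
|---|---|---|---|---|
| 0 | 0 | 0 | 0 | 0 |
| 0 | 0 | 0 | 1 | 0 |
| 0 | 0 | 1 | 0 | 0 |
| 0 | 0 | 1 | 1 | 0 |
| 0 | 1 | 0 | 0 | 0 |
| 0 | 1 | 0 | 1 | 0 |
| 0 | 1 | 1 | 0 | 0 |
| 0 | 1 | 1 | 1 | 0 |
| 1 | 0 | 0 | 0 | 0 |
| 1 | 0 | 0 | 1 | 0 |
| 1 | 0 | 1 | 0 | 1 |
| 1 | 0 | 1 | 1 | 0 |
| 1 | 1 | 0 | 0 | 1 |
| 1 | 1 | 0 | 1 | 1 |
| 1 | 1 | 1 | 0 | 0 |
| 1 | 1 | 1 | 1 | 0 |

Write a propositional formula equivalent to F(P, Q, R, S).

F(P, Q, R, S) = ((((P ∧ ¬Q) ∧ R) ∧ ¬S) ∨ (((P ∧ Q) ∧ ¬R) ∧ ¬S)) ∨ (((P ∧ Q) ∧ ¬R) ∧ S)

F=1 on 3 inputs: (1,0,1,0), (1,1,0,0), (1,1,0,1). Reading each as a conjunction of literals (P·¬Q·R·¬S, P·Q·¬R·¬S, P·Q·¬R·S) and taking the OR gives the canonical DNF.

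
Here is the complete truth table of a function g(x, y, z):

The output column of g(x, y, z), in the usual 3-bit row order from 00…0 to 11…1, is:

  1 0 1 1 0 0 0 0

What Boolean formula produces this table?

Collect the rows where g=1 — (0,0,0), (0,1,0), (0,1,1) — and write one minterm per row: ¬x·¬y·¬z, ¬x·y·¬z, ¬x·y·z. Their union (logical OR) reproduces the table exactly.

g(x, y, z) = (((¬x ∧ ¬y) ∧ ¬z) ∨ ((¬x ∧ y) ∧ ¬z)) ∨ ((¬x ∧ y) ∧ z)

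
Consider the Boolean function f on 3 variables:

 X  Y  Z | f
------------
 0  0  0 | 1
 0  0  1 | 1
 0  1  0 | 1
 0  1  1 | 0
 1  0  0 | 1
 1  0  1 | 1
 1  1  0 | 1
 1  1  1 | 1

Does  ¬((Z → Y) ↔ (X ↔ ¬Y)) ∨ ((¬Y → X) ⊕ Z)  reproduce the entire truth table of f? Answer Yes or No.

Evaluate ¬((Z → Y) ↔ (X ↔ ¬Y)) ∨ ((¬Y → X) ⊕ Z) on each row and compare to f:
  X=0, Y=0, Z=0: formula gives 1, f = 1 ✓
  X=0, Y=0, Z=1: formula gives 1, f = 1 ✓
  X=0, Y=1, Z=0: formula gives 1, f = 1 ✓
  X=0, Y=1, Z=1: formula gives 0, f = 0 ✓
  X=1, Y=0, Z=0: formula gives 1, f = 1 ✓
  …and likewise for the remaining 3 rows.
No disagreement on any input; they are logically equivalent.

Yes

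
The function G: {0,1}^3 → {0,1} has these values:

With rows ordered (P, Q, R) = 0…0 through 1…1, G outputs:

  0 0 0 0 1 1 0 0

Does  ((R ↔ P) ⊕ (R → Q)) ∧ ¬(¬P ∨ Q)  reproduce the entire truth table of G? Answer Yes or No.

Yes

Check the formula against G row by row:
  P=0, Q=0, R=0: formula gives 0, G = 0 ✓
  P=0, Q=0, R=1: formula gives 0, G = 0 ✓
  P=0, Q=1, R=0: formula gives 0, G = 0 ✓
  P=0, Q=1, R=1: formula gives 0, G = 0 ✓
  P=1, Q=0, R=0: formula gives 1, G = 1 ✓
  …and likewise for the remaining 3 rows.
Every row agrees, so the formula is equivalent.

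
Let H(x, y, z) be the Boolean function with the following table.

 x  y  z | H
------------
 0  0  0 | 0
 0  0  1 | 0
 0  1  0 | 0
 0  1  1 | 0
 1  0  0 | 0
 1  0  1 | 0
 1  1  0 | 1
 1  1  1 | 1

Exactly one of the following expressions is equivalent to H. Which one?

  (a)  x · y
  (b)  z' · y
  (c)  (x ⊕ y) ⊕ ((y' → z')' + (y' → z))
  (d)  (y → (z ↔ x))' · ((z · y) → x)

a

(b) fails at (0,1,0): the formula yields 1, H is 0.
(c) fails at (0,0,1): the formula yields 1, H is 0.
(d) fails at (1,1,1): the formula yields 0, H is 1.
That leaves (a). Evaluating it on every row reproduces the table of H exactly.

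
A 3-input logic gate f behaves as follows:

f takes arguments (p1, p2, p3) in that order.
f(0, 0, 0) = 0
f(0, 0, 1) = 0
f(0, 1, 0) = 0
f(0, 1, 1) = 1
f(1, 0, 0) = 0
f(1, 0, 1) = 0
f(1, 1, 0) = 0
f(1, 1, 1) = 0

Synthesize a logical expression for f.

f(p1, p2, p3) = (p1' · p2) · p3

Only row (0,1,1) gives 1. That row's minterm ¬p1·p2·p3 is f directly.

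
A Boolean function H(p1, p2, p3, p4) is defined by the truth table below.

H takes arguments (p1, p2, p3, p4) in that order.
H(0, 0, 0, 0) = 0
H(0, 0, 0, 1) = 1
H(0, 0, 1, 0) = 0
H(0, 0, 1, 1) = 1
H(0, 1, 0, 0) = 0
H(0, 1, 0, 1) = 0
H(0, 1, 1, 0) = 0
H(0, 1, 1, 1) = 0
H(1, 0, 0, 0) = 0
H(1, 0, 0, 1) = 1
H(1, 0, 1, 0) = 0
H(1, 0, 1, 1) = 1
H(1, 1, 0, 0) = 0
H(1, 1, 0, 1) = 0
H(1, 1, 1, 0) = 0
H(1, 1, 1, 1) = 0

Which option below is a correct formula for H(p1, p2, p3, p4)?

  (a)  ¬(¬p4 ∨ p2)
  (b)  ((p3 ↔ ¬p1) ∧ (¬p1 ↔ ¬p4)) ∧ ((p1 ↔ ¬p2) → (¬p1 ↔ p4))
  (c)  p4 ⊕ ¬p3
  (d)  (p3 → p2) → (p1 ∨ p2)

a

(b) fails at (0,0,0,1): the formula yields 0, H is 1.
(c) fails at (0,0,0,0): the formula yields 1, H is 0.
(d) fails at (0,0,0,1): the formula yields 0, H is 1.
Only (a) survives; checking it on all 16 rows confirms it matches H.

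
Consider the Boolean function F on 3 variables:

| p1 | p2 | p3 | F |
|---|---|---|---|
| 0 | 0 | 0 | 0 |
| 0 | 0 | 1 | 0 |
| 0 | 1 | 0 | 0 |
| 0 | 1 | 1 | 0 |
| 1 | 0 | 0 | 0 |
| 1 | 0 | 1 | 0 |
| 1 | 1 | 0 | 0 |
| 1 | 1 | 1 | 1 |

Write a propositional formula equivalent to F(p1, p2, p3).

The output is 1 only when every input is 1 — the AND of all inputs.

F(p1, p2, p3) = (p1 ∧ p2) ∧ p3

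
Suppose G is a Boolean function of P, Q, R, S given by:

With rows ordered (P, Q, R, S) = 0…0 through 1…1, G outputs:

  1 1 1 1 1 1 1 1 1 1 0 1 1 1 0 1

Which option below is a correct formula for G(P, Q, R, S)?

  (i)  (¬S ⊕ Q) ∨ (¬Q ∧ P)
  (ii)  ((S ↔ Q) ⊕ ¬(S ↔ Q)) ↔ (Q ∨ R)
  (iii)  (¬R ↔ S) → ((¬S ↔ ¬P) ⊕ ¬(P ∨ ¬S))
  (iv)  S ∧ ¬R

iii

(i) fails at (0,0,0,1): the formula yields 0, G is 1.
(ii) fails at (0,0,0,0): the formula yields 0, G is 1.
(iv) fails at (0,0,0,0): the formula yields 0, G is 1.
(iii) is the remaining candidate, and it agrees with G on all 16 inputs.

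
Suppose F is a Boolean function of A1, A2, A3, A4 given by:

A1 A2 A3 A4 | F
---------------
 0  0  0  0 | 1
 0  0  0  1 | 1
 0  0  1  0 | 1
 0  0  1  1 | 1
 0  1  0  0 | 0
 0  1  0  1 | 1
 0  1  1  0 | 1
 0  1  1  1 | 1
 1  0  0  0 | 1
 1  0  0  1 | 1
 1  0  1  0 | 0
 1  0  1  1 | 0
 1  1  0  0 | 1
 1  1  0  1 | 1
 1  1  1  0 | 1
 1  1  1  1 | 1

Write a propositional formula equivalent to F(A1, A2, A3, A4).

F is 0 on only 3 rows — (0,1,0,0), (1,0,1,0), (1,0,1,1). Writing each as a minterm (¬A1·A2·¬A3·¬A4, A1·¬A2·A3·¬A4, A1·¬A2·A3·A4) and OR-ing them characterizes exactly where F=0, so F is the negation of that disjunction.

F(A1, A2, A3, A4) = NOT (((((NOT A1 AND A2) AND NOT A3) AND NOT A4) OR (((A1 AND NOT A2) AND A3) AND NOT A4)) OR (((A1 AND NOT A2) AND A3) AND A4))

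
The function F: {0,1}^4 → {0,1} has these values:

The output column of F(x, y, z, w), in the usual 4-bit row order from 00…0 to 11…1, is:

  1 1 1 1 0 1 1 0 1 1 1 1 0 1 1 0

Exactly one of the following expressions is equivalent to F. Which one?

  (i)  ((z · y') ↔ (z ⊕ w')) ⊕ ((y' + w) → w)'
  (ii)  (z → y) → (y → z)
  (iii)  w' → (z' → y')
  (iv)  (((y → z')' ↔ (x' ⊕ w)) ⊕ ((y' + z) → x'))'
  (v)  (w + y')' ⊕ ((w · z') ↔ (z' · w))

(ii): at (0,1,0,1) it gives 0, but F = 1 — eliminated.
(iii): at (0,1,1,1) it gives 1, but F = 0 — eliminated.
(iv): at (0,0,0,0) it gives 0, but F = 1 — eliminated.
(v): at (0,1,1,0) it gives 0, but F = 1 — eliminated.
That leaves (i). Evaluating it on every row reproduces the table of F exactly.

i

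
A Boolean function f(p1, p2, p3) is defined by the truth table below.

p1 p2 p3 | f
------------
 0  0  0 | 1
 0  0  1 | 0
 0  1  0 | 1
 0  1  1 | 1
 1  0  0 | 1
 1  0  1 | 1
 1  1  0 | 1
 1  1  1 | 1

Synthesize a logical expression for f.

f(p1, p2, p3) = not ((not p1 and not p2) and p3)

f is 0 on exactly one input, (0,0,1), whose minterm is ¬p1·¬p2·p3. So f is the negation of that single conjunction.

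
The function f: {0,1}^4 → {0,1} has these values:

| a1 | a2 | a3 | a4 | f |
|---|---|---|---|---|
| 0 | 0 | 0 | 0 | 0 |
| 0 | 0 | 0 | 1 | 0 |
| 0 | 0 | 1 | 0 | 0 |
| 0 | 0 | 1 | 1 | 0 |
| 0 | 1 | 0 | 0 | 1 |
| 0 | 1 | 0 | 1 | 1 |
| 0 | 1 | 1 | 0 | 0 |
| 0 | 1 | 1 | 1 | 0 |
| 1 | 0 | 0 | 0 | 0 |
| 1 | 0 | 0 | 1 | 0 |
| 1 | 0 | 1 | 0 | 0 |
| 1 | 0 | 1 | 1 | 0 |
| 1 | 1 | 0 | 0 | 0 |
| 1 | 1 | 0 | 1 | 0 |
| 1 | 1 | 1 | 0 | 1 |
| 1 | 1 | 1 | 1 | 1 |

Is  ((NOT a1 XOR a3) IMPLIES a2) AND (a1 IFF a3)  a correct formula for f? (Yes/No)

Test each input against both f and the formula:
  a1=0, a2=0, a3=0, a4=0: formula gives 0, f = 0 ✓
  a1=0, a2=0, a3=0, a4=1: formula gives 0, f = 0 ✓
  a1=0, a2=0, a3=1, a4=0: formula gives 0, f = 0 ✓
  a1=0, a2=0, a3=1, a4=1: formula gives 0, f = 0 ✓
  …and likewise for the remaining 12 rows.
All 16 rows match — the expression computes f exactly.

Yes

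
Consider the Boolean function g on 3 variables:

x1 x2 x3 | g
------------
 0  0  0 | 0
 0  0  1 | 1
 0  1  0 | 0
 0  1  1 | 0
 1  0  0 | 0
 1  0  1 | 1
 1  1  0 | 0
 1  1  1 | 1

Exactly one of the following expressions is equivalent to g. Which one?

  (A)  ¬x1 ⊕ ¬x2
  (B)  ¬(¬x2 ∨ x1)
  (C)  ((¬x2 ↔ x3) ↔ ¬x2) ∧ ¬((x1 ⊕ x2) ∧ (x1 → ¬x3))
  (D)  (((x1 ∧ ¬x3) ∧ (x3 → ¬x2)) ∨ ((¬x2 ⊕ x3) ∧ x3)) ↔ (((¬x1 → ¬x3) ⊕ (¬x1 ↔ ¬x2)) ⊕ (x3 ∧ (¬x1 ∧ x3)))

C

(A) disagrees with g on (0,0,1) (formula → 0, table → 1); rule it out.
(B) disagrees with g on (0,0,1) (formula → 0, table → 1); rule it out.
(D) disagrees with g on (0,0,0) (formula → 1, table → 0); rule it out.
Only (C) survives; checking it on all 8 rows confirms it matches g.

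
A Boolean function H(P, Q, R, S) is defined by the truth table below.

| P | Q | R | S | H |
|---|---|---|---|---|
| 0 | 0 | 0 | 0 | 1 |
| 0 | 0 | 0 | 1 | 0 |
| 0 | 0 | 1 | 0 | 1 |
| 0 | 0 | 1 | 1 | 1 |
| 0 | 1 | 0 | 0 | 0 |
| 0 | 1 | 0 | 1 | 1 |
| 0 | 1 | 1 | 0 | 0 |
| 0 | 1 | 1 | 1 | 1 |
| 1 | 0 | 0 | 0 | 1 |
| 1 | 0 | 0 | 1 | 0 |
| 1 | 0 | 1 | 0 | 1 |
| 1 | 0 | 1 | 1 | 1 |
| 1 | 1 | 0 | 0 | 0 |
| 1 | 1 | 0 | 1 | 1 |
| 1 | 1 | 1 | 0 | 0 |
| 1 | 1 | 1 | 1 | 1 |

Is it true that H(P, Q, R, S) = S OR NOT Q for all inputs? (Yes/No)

No

Test each input against both H and the formula:
  P=0, Q=0, R=0, S=0: formula gives 1, H = 1 ✓
  P=0, Q=0, R=0, S=1: formula gives 1, but H = 0 ✗
Since they disagree at (0,0,0,1), the expression is not a correct formula for H.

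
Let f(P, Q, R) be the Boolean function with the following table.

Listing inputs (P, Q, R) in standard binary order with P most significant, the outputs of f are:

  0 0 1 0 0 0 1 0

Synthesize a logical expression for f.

Collect the rows where f=1 — (0,1,0), (1,1,0) — and write one minterm per row: ¬P·Q·¬R, P·Q·¬R. Their union (logical OR) reproduces the table exactly.

f(P, Q, R) = ((~P & Q) & ~R) | ((P & Q) & ~R)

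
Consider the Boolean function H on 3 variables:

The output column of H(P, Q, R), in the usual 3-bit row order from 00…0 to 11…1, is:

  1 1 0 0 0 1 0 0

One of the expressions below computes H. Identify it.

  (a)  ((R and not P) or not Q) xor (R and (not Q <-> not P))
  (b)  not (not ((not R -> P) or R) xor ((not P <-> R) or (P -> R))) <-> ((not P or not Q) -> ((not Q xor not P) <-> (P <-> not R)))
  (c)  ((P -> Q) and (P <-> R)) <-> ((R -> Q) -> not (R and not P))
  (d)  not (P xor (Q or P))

(a): at (0,0,1) it gives 0, but H = 1 — eliminated.
(c): at (0,0,1) it gives 0, but H = 1 — eliminated.
(d): at (1,0,0) it gives 1, but H = 0 — eliminated.
(b) is the remaining candidate, and it agrees with H on all 8 inputs.

b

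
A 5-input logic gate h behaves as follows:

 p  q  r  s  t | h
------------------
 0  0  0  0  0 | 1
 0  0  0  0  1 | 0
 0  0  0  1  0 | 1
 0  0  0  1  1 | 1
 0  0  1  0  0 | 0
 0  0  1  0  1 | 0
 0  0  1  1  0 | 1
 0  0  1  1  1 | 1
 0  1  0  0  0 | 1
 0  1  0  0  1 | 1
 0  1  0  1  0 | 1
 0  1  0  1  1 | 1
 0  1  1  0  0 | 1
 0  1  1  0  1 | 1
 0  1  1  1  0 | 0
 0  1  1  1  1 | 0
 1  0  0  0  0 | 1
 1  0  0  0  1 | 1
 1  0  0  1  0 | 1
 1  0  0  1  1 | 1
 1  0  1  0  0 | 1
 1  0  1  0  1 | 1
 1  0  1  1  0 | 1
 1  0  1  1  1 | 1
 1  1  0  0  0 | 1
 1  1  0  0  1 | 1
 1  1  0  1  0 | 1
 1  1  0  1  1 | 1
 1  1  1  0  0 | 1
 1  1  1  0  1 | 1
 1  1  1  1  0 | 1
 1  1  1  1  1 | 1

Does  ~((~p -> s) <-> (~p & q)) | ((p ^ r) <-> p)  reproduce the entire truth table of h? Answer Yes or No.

No

Check the formula against h row by row:
  p=0, q=0, r=0, s=0, t=0: formula gives 1, h = 1 ✓
  p=0, q=0, r=0, s=0, t=1: formula gives 1, but h = 0 ✗
Row (0,0,0,0,1) is a counterexample, so the formula is not equivalent to h.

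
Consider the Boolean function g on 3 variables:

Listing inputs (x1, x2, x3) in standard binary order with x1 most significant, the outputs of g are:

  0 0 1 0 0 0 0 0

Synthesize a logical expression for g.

g(x1, x2, x3) = (x1' · x2) · x3'

g is 1 on exactly one input, (0,1,0), whose minterm is ¬x1·x2·¬x3. So g is just that conjunction.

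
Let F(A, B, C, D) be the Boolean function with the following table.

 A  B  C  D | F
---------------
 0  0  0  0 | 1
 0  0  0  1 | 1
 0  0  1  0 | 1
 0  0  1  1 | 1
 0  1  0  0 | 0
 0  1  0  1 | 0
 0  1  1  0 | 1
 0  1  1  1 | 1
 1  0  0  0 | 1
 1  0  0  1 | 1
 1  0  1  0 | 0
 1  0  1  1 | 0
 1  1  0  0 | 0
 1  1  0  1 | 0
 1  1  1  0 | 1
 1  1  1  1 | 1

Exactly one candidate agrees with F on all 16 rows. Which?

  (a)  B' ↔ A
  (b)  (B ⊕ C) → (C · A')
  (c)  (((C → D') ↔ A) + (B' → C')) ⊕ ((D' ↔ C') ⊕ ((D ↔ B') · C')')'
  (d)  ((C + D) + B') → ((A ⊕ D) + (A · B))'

b

(a) disagrees with F on (0,0,0,0) (formula → 0, table → 1); rule it out.
(c) disagrees with F on (0,0,0,0) (formula → 0, table → 1); rule it out.
(d) disagrees with F on (0,0,0,1) (formula → 0, table → 1); rule it out.
(b) is the remaining candidate, and it agrees with F on all 16 inputs.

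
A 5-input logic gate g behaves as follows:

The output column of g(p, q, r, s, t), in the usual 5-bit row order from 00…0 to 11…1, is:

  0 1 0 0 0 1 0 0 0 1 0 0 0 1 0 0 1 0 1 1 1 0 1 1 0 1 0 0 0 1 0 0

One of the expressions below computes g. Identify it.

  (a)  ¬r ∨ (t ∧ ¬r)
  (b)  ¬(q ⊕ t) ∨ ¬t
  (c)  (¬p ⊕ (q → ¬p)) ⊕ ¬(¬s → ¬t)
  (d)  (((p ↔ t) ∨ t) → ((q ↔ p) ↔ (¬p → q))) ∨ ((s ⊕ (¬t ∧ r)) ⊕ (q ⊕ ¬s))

(a) fails at (0,0,0,0,0): the formula yields 1, g is 0.
(b) fails at (0,0,0,0,0): the formula yields 1, g is 0.
(d) fails at (0,0,0,0,0): the formula yields 1, g is 0.
That leaves (c). Evaluating it on every row reproduces the table of g exactly.

c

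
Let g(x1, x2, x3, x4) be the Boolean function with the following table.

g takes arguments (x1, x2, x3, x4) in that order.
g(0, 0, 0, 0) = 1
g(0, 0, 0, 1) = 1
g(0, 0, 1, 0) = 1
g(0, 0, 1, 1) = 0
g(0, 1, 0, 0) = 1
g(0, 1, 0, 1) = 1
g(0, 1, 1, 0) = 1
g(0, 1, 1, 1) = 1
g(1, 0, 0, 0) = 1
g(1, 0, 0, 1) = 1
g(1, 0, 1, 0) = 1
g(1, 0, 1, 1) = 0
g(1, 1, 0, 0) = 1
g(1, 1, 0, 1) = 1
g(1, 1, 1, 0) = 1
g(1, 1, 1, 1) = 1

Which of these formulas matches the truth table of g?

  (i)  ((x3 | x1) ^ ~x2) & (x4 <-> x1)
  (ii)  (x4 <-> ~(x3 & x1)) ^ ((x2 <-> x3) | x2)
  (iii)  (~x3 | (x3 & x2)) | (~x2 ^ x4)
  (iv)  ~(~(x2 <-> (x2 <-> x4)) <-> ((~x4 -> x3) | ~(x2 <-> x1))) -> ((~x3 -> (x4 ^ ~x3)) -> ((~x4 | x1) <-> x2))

(i) fails at (0,0,0,1): the formula yields 0, g is 1.
(ii) fails at (0,0,0,1): the formula yields 0, g is 1.
(iv) fails at (0,0,0,0): the formula yields 0, g is 1.
Only (iii) survives; checking it on all 16 rows confirms it matches g.

iii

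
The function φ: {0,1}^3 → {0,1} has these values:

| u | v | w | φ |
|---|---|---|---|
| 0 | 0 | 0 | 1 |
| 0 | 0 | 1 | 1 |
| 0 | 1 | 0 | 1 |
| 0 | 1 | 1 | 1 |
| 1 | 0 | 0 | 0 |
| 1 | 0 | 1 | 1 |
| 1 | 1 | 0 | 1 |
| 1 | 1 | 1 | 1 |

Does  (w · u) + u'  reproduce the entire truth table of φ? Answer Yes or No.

No

Test each input against both φ and the formula:
  u=0, v=0, w=0: formula gives 1, φ = 1 ✓
  u=0, v=0, w=1: formula gives 1, φ = 1 ✓
  u=0, v=1, w=0: formula gives 1, φ = 1 ✓
  u=0, v=1, w=1: formula gives 1, φ = 1 ✓
  u=1, v=0, w=0: formula gives 0, φ = 0 ✓
  …
  u=1, v=1, w=0: formula gives 0, but φ = 1 ✗
Row (1,1,0) is a counterexample, so the formula is not equivalent to φ.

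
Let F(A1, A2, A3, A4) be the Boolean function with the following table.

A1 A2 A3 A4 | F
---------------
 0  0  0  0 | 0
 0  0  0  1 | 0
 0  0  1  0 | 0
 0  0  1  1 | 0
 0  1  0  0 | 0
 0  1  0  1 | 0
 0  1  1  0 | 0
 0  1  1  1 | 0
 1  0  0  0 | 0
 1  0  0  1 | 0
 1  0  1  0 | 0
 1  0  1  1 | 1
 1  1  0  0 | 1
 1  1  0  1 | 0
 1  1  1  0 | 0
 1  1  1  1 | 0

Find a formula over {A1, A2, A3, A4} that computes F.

F(A1, A2, A3, A4) = (((A1 · A2') · A3) · A4) + (((A1 · A2) · A3') · A4')

Collect the rows where F=1 — (1,0,1,1), (1,1,0,0) — and write one minterm per row: A1·¬A2·A3·A4, A1·A2·¬A3·¬A4. Their union (logical OR) reproduces the table exactly.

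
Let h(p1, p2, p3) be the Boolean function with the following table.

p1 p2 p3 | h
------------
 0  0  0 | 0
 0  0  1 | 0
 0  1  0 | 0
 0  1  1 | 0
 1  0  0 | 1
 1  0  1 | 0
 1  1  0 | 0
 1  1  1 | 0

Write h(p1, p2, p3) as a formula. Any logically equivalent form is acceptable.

h(p1, p2, p3) = (p1 and not p2) and not p3

h is 1 on exactly one input, (1,0,0), whose minterm is p1·¬p2·¬p3. So h is just that conjunction.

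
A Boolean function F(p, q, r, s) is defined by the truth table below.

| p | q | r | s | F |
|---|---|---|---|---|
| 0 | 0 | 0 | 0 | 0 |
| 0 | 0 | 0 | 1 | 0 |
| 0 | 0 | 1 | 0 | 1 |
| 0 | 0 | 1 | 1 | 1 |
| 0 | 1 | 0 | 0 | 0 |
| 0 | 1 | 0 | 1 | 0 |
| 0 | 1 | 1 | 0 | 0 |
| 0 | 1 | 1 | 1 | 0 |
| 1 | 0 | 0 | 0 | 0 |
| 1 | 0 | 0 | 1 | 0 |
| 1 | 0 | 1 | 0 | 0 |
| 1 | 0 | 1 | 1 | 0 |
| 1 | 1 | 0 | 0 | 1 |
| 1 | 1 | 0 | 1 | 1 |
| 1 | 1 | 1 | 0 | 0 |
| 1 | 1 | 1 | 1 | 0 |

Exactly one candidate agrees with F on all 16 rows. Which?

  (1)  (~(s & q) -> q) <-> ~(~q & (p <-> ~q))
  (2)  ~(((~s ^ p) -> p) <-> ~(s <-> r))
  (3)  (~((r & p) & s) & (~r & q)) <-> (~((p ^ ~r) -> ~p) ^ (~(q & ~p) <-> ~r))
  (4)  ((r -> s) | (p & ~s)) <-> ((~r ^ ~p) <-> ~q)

3

(1): at (0,0,1,0) it gives 0, but F = 1 — eliminated.
(2): at (0,1,1,0) it gives 1, but F = 0 — eliminated.
(4): at (0,0,1,0) it gives 0, but F = 1 — eliminated.
That leaves (3). Evaluating it on every row reproduces the table of F exactly.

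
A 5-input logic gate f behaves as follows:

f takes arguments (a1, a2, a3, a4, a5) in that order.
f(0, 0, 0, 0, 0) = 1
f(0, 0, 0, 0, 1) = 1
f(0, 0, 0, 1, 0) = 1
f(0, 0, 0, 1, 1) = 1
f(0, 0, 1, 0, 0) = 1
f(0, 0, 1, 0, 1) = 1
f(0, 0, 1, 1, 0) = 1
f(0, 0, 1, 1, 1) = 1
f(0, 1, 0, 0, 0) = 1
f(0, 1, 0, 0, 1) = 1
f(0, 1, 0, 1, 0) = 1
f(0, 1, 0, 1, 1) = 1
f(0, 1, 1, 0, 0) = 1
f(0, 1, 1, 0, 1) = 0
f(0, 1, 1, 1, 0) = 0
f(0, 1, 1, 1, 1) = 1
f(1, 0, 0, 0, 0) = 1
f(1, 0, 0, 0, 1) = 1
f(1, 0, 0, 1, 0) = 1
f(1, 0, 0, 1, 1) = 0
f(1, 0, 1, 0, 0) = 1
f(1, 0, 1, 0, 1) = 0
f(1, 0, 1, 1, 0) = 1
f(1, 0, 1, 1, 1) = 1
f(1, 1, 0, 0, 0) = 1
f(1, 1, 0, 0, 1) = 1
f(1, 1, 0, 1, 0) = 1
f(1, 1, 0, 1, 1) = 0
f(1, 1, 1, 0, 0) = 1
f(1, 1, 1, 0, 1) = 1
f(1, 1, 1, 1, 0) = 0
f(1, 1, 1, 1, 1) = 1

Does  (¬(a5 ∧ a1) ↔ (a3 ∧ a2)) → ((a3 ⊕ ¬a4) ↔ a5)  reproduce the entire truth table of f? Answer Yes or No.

Test each input against both f and the formula:
  a1=0, a2=0, a3=0, a4=0, a5=0: formula gives 1, f = 1 ✓
  a1=0, a2=0, a3=0, a4=0, a5=1: formula gives 1, f = 1 ✓
  a1=0, a2=0, a3=0, a4=1, a5=0: formula gives 1, f = 1 ✓
  a1=0, a2=0, a3=0, a4=1, a5=1: formula gives 1, f = 1 ✓
  … (the remaining 28 rows also agree.)
No disagreement on any input; they are logically equivalent.

Yes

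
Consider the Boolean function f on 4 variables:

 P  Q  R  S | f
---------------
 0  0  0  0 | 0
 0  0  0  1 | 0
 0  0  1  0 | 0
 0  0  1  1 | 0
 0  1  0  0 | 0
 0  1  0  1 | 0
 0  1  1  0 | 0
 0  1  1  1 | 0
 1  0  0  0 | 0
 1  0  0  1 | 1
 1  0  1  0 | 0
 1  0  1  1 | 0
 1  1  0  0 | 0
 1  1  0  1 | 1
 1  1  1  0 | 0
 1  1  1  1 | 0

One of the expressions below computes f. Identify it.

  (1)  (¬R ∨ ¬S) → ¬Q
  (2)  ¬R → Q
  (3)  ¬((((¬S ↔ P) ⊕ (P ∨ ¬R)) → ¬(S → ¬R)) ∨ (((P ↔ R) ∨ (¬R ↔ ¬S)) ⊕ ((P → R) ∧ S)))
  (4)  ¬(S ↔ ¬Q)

(1) disagrees with f on (0,0,0,0) (formula → 1, table → 0); rule it out.
(2) disagrees with f on (0,0,1,0) (formula → 1, table → 0); rule it out.
(4) disagrees with f on (0,0,0,0) (formula → 1, table → 0); rule it out.
(3) is the remaining candidate, and it agrees with f on all 16 inputs.

3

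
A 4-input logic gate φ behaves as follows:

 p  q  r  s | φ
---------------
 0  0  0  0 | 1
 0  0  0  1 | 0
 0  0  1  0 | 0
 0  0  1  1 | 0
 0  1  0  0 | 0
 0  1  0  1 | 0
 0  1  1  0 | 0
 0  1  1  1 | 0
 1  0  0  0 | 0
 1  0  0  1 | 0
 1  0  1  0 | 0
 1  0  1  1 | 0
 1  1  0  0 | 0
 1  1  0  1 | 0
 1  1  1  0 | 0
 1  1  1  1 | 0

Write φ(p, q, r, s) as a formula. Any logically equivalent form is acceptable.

φ(p, q, r, s) = not (((p or q) or r) or s)

The output is 1 only when every input is 0 — NOR of all inputs.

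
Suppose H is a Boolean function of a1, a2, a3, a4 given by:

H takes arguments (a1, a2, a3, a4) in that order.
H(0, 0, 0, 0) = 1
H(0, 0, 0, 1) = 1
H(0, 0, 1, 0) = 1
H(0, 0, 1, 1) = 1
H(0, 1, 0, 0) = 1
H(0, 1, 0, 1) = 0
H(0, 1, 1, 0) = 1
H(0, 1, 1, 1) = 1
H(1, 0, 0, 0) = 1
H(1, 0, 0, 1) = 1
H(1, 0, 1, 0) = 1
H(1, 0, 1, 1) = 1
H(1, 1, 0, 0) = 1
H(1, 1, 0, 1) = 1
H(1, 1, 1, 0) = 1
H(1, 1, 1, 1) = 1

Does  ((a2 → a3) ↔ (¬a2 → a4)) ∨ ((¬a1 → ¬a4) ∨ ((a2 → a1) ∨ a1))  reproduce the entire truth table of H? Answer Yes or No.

Evaluate ((a2 → a3) ↔ (¬a2 → a4)) ∨ ((¬a1 → ¬a4) ∨ ((a2 → a1) ∨ a1)) on each row and compare to H:
  a1=0, a2=0, a3=0, a4=0: formula gives 1, H = 1 ✓
  a1=0, a2=0, a3=0, a4=1: formula gives 1, H = 1 ✓
  a1=0, a2=0, a3=1, a4=0: formula gives 1, H = 1 ✓
  a1=0, a2=0, a3=1, a4=1: formula gives 1, H = 1 ✓
  …and likewise for the remaining 12 rows.
Every row agrees, so the formula is equivalent.

Yes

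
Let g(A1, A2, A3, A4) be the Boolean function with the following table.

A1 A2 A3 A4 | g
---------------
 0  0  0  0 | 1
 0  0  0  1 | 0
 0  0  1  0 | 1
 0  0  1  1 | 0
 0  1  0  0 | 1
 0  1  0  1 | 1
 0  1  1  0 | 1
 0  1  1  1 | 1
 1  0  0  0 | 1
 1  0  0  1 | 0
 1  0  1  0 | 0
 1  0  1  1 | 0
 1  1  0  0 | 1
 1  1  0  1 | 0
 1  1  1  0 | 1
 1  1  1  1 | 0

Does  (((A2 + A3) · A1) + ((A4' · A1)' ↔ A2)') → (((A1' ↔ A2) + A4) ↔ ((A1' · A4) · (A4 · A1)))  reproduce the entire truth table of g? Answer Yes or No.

Check the formula against g row by row:
  A1=0, A2=0, A3=0, A4=0: formula gives 1, g = 1 ✓
  A1=0, A2=0, A3=0, A4=1: formula gives 0, g = 0 ✓
  A1=0, A2=0, A3=1, A4=0: formula gives 1, g = 1 ✓
  A1=0, A2=0, A3=1, A4=1: formula gives 0, g = 0 ✓
  … (the remaining 12 rows also agree.)
All 16 rows match — the expression computes g exactly.

Yes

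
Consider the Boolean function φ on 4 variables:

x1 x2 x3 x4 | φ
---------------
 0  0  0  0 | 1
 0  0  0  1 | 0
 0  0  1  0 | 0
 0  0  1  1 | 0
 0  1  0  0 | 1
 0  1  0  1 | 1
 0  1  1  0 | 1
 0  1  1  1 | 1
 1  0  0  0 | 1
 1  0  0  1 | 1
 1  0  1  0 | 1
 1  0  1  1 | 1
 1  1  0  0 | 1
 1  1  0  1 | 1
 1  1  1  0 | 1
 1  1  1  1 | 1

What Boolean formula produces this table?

φ(x1, x2, x3, x4) = ¬(((((¬x1 ∧ ¬x2) ∧ ¬x3) ∧ x4) ∨ (((¬x1 ∧ ¬x2) ∧ x3) ∧ ¬x4)) ∨ (((¬x1 ∧ ¬x2) ∧ x3) ∧ x4))

There are just 3 zero rows: (0,0,0,1), (0,0,1,0), (0,0,1,1). Their minterms are ¬x1·¬x2·¬x3·x4, ¬x1·¬x2·x3·¬x4, ¬x1·¬x2·x3·x4; the OR of those covers precisely the 0-outputs, and negating it yields φ.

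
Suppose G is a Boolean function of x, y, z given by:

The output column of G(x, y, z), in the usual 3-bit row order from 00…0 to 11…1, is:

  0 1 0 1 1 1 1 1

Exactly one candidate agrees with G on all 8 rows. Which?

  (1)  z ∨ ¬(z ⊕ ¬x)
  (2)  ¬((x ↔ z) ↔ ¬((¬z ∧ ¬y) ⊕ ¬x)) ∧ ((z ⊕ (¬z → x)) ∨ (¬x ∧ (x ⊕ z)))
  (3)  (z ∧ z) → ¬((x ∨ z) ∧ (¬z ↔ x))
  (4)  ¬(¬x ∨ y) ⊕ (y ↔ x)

(2): at (0,0,1) it gives 0, but G = 1 — eliminated.
(3): at (0,0,0) it gives 1, but G = 0 — eliminated.
(4): at (0,0,0) it gives 1, but G = 0 — eliminated.
That leaves (1). Evaluating it on every row reproduces the table of G exactly.

1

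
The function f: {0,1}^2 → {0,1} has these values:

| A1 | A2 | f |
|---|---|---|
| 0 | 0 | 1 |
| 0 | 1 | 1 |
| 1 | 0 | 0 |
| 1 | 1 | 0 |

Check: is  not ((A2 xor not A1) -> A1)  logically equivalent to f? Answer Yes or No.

No

Check the formula against f row by row:
  A1=0, A2=0: formula gives 1, f = 1 ✓
  A1=0, A2=1: formula gives 0, but f = 1 ✗
Since they disagree at (0,1), the expression is not a correct formula for f.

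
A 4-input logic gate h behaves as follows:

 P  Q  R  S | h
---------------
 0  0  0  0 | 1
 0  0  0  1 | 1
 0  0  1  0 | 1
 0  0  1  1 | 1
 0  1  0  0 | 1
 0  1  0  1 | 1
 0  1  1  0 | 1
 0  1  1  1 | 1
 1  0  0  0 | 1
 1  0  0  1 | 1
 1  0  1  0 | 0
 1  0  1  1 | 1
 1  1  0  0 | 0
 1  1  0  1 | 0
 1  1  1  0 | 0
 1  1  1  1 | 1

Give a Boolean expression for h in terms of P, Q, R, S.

h(P, Q, R, S) = ~((((((P & ~Q) & R) & ~S) | (((P & Q) & ~R) & ~S)) | (((P & Q) & ~R) & S)) | (((P & Q) & R) & ~S))

There are just 4 zero rows: (1,0,1,0), (1,1,0,0), (1,1,0,1), (1,1,1,0). Their minterms are P·¬Q·R·¬S, P·Q·¬R·¬S, P·Q·¬R·S, P·Q·R·¬S; the OR of those covers precisely the 0-outputs, and negating it yields h.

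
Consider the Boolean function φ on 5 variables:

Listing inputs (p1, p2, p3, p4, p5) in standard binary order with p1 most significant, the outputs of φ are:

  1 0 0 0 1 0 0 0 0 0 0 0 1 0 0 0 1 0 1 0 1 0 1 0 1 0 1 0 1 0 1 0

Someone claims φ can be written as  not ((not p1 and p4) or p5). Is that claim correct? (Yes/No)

No

Check the formula against φ row by row:
  p1=0, p2=0, p3=0, p4=0, p5=0: formula gives 1, φ = 1 ✓
  p1=0, p2=0, p3=0, p4=0, p5=1: formula gives 0, φ = 0 ✓
  p1=0, p2=0, p3=0, p4=1, p5=0: formula gives 0, φ = 0 ✓
  p1=0, p2=0, p3=0, p4=1, p5=1: formula gives 0, φ = 0 ✓
  …
  p1=0, p2=1, p3=0, p4=0, p5=0: formula gives 1, but φ = 0 ✗
Since they disagree at (0,1,0,0,0), the expression is not a correct formula for φ.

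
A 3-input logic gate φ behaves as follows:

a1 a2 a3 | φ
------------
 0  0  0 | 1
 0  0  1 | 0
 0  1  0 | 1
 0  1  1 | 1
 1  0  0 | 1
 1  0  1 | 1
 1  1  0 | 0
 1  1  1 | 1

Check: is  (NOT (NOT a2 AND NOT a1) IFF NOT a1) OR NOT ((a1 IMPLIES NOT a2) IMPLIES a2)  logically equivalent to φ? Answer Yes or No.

Evaluate (NOT (NOT a2 AND NOT a1) IFF NOT a1) OR NOT ((a1 IMPLIES NOT a2) IMPLIES a2) on each row and compare to φ:
  a1=0, a2=0, a3=0: formula gives 1, φ = 1 ✓
  a1=0, a2=0, a3=1: formula gives 1, but φ = 0 ✗
A single disagreement suffices: at (0,0,1) they differ, so the formula does not compute φ.

No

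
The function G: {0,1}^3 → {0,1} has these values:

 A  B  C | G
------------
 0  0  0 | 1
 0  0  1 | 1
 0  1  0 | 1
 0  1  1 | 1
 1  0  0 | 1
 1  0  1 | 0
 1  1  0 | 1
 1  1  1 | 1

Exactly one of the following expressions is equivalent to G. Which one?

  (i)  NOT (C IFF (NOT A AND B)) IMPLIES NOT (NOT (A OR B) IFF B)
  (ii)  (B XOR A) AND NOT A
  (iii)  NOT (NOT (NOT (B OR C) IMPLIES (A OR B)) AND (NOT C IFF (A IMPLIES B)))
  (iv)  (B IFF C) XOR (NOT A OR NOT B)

(ii) disagrees with G on (0,0,0) (formula → 0, table → 1); rule it out.
(iii) disagrees with G on (0,0,0) (formula → 0, table → 1); rule it out.
(iv) disagrees with G on (0,0,0) (formula → 0, table → 1); rule it out.
(i) is the remaining candidate, and it agrees with G on all 8 inputs.

i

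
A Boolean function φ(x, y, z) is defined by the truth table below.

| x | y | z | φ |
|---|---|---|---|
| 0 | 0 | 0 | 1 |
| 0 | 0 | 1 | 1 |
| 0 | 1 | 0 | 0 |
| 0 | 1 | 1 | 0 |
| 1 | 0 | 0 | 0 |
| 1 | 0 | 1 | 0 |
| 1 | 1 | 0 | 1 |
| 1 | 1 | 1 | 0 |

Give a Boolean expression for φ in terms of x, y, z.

φ(x, y, z) = (((x' · y') · z') + ((x' · y') · z)) + ((x · y) · z')

φ=1 on 3 inputs: (0,0,0), (0,0,1), (1,1,0). Reading each as a conjunction of literals (¬x·¬y·¬z, ¬x·¬y·z, x·y·¬z) and taking the OR gives the canonical DNF.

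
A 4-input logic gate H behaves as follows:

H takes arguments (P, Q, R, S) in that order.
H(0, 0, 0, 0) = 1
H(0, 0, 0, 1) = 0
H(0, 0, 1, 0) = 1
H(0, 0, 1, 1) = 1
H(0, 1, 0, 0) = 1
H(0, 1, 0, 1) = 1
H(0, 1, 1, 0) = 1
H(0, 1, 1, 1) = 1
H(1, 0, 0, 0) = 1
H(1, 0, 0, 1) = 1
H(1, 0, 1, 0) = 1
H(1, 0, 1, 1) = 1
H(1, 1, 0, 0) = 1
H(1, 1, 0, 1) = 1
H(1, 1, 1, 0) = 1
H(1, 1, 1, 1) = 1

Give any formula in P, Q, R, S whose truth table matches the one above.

Only row (0,0,0,1) gives 0. So H is 1 everywhere except there — the complement of the minterm ¬P·¬Q·¬R·S.

H(P, Q, R, S) = not (((not P and not Q) and not R) and S)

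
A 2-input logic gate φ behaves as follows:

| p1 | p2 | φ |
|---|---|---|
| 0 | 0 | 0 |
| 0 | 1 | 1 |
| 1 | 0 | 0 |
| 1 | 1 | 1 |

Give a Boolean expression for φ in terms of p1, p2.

φ(p1, p2) = p2

The output simply equals p2.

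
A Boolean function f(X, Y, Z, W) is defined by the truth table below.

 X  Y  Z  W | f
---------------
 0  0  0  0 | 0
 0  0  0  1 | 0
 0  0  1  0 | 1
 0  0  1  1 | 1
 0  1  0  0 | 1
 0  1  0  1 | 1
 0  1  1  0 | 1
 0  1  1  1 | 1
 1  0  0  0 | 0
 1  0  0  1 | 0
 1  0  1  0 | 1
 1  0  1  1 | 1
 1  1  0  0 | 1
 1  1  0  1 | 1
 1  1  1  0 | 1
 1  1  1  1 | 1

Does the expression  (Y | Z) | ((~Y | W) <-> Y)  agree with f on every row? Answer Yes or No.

Check the formula against f row by row:
  X=0, Y=0, Z=0, W=0: formula gives 0, f = 0 ✓
  X=0, Y=0, Z=0, W=1: formula gives 0, f = 0 ✓
  X=0, Y=0, Z=1, W=0: formula gives 1, f = 1 ✓
  X=0, Y=0, Z=1, W=1: formula gives 1, f = 1 ✓
  …and likewise for the remaining 12 rows.
Every row agrees, so the formula is equivalent.

Yes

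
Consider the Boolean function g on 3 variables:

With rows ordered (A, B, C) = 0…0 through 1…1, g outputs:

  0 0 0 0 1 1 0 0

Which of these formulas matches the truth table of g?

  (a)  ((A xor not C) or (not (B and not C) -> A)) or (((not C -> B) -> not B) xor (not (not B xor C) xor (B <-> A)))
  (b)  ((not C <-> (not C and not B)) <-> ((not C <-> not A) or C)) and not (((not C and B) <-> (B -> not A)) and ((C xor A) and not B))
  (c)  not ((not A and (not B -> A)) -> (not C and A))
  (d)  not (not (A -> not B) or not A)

(a): at (0,0,0) it gives 1, but g = 0 — eliminated.
(b): at (0,0,0) it gives 1, but g = 0 — eliminated.
(c): at (0,1,0) it gives 1, but g = 0 — eliminated.
(d) is the remaining candidate, and it agrees with g on all 8 inputs.

d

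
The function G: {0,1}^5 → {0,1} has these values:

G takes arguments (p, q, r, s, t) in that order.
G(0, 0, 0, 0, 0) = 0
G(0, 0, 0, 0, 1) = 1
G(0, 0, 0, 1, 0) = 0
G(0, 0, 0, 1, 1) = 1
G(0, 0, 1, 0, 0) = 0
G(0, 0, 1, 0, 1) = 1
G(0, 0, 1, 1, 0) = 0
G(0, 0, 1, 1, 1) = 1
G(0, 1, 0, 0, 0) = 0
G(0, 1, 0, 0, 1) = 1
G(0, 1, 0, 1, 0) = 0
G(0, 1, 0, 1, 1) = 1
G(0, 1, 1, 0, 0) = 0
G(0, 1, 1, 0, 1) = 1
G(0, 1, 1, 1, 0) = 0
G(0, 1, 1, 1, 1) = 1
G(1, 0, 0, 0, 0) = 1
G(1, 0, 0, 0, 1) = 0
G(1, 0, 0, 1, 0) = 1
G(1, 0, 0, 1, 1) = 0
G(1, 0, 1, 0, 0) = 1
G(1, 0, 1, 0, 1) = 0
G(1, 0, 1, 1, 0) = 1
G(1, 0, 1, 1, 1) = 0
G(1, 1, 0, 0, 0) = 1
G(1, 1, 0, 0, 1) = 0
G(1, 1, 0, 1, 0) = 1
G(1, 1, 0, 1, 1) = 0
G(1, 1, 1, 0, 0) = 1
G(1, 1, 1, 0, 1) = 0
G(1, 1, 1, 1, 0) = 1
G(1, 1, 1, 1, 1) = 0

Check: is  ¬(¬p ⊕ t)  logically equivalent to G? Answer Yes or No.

Yes

Evaluate ¬(¬p ⊕ t) on each row and compare to G:
  p=0, q=0, r=0, s=0, t=0: formula gives 0, G = 0 ✓
  p=0, q=0, r=0, s=0, t=1: formula gives 1, G = 1 ✓
  p=0, q=0, r=0, s=1, t=0: formula gives 0, G = 0 ✓
  p=0, q=0, r=0, s=1, t=1: formula gives 1, G = 1 ✓
  … (the remaining 28 rows also agree.)
Every row agrees, so the formula is equivalent.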